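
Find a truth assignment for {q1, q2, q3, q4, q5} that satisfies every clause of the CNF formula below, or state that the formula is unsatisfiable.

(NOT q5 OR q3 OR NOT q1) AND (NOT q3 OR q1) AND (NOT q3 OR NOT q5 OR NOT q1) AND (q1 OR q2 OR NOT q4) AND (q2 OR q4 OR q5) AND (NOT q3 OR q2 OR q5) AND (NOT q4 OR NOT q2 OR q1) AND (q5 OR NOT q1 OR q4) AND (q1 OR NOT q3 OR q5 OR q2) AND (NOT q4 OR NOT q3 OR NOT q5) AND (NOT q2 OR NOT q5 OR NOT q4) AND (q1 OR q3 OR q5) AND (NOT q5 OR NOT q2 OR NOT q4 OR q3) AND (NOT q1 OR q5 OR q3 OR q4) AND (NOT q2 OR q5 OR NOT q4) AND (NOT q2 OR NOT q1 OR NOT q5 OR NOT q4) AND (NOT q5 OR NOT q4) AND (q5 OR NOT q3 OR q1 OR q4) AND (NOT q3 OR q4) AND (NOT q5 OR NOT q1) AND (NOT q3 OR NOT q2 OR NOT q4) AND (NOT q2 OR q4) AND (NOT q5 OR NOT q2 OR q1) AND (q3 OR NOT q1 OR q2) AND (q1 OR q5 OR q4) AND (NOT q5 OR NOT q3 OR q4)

q1: false; q2: false; q3: false; q4: false; q5: true

Suppose q3 = false.
Suppose q5 = true.
Unit clause (NOT q1) forces q1 = false.
Unit clause (NOT q4) forces q4 = false.
Unit clause (NOT q2) forces q2 = false.
Every clause now holds.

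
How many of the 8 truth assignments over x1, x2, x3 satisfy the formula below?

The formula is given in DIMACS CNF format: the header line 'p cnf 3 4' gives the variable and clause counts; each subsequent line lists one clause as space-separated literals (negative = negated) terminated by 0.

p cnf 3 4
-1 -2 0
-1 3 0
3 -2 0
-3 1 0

There are 2^3 = 8 truth assignments over (x1, x2, x3).
Split on x1. With x1 = True, the clauses containing x1 are satisfied and ¬x1 drops from the rest; 1 of the 2^2 = 4 assignments to the other variables satisfy what remains.
With x1 = False, by the same count on the reduced clause set, 1 assignment works.
(One model: x1=F, x2=F, x3=F.)
Total: 1 + 1 = 2.

2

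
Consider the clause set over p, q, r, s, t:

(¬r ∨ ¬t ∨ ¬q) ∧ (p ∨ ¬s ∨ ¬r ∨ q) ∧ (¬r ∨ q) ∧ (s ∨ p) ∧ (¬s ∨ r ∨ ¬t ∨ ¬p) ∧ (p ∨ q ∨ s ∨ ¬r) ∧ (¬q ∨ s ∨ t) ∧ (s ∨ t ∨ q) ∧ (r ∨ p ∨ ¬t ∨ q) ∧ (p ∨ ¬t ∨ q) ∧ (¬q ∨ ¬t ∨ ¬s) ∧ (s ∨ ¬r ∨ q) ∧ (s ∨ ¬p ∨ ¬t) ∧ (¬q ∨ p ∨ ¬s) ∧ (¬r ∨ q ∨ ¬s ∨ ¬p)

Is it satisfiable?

Yes

Try r = True.
From the singleton clause (q), q = True.
From the singleton clause (¬t), t = False.
From the singleton clause (s), s = True.
From the singleton clause (p), p = True.
Every clause now holds.
A satisfying assignment: p ↦ True, q ↦ True, r ↦ True, s ↦ True, t ↦ False.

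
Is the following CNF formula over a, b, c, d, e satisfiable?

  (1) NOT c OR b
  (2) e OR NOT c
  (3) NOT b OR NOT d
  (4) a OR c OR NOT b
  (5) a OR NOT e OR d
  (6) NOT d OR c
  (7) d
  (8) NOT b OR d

(d) alone gives d = true.
(NOT b) alone gives b = false.
(NOT c) alone gives c = false.
Now (c) is unsatisfied and unit — conflict.
No assignment satisfies every clause.

No, unsatisfiable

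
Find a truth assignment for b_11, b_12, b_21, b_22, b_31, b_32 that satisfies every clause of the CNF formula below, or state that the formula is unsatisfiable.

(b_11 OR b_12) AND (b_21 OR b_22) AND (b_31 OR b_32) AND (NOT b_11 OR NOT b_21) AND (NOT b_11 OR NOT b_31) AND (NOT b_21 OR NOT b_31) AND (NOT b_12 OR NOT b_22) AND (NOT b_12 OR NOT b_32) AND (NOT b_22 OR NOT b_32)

UNSATISFIABLE

Case b_11 = true:
The clause (NOT b_21) is unit, so b_21 = false.
The clause (b_22) is unit, so b_22 = true.
The clause (NOT b_31) is unit, so b_31 = false.
The clause (b_32) is unit, so b_32 = true.
But (NOT b_32) is also a unit clause — contradiction.
Backtrack on b_11: now try b_11 = false.
The clause (b_12) is unit, so b_12 = true.
The clause (NOT b_22) is unit, so b_22 = false.
The clause (b_21) is unit, so b_21 = true.
The clause (NOT b_31) is unit, so b_31 = false.
The clause (b_32) is unit, so b_32 = true.
But (NOT b_32) is also a unit clause — contradiction.
Either choice for b_11 ends in contradiction.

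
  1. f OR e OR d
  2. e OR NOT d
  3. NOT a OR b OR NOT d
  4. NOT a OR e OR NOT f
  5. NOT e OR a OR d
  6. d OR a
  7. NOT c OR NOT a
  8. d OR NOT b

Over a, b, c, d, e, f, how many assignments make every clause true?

12

There are 2^6 = 64 truth assignments over (a, b, c, d, e, f).
Split on b. With b = true, the clauses containing b are satisfied and NOT b drops from the rest; 6 of the 2^5 = 32 assignments to the other variables satisfy what remains.
With b = false, by the same count on the reduced clause set, 6 assignments work.
Total: 6 + 6 = 12.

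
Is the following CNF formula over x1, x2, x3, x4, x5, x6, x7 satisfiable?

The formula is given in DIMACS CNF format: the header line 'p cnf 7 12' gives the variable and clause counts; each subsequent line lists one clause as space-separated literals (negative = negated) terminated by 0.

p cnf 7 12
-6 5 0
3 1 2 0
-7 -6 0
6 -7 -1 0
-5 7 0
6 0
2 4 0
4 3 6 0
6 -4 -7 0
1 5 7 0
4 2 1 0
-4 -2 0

No, unsatisfiable

The clause (x6) is unit, so x6 = True.
The clause (x5) is unit, so x5 = True.
The clause (¬x7) is unit, so x7 = False.
Now (x7) is unsatisfied and unit — conflict.
No assignment satisfies every clause.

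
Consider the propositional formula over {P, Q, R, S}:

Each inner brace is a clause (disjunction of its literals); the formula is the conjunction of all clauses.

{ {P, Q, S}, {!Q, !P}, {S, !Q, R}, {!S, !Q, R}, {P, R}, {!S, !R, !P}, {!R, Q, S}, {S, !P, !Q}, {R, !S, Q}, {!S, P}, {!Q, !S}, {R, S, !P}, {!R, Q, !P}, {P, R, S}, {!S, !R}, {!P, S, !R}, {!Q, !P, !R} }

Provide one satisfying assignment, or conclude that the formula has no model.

P ↦ false,  Q ↦ true,  R ↦ true,  S ↦ false

Suppose Q = true.
From the singleton clause (!P), P = false.
From the singleton clause (R), R = true.
From the singleton clause (!S), S = false.
All clauses are satisfied.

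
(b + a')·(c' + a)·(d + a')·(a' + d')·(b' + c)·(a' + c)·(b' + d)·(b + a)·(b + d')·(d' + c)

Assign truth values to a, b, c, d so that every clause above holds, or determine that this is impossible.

Case b = 1:
Unit clause (c) forces c = 1.
Unit clause (a) forces a = 1.
Unit clause (d) forces d = 1.
But (d') is also a unit clause — contradiction.
So b must be the other value — set b = 0.
Unit clause (a') forces a = 0.
But (a) is also a unit clause — contradiction.
Both values of b lead to a conflict.

UNSATISFIABLE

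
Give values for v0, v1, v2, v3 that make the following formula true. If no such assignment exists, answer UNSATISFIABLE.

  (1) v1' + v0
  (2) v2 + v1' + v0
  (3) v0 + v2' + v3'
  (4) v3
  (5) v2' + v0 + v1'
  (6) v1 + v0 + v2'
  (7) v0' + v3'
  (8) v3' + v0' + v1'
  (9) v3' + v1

Unit clause (v3) forces v3 = 1.
Unit clause (v0') forces v0 = 0.
Unit clause (v1') forces v1 = 0.
But (v1) is also a unit clause — contradiction.

UNSATISFIABLE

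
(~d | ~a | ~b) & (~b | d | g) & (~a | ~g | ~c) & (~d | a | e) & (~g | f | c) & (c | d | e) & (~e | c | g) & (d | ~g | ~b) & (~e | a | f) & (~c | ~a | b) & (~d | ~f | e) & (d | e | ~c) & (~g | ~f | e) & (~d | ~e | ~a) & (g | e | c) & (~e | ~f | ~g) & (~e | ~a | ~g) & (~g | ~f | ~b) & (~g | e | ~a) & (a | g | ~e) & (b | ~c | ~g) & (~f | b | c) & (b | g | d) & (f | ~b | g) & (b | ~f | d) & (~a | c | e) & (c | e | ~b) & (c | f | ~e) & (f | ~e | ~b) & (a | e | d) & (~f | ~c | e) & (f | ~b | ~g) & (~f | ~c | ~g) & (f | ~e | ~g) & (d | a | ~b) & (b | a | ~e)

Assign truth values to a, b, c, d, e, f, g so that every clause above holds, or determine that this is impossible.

UNSATISFIABLE

Suppose d = 0.
Suppose b = 0.
(g) alone gives g = 1.
(~c) alone gives c = 0.
(f) alone gives f = 1.
But (~f) is also a unit clause — contradiction.
Undo b and try b = 1.
(g) alone gives g = 1.
But (~g) is also a unit clause — contradiction.
Either choice for b ends in contradiction.
Undo d and try d = 1.
Suppose a = 0.
(e) alone gives e = 1.
(f) alone gives f = 1.
(~g) alone gives g = 0.
But (g) is also a unit clause — contradiction.
Undo a and try a = 1.
(~b) alone gives b = 0.
(~c) alone gives c = 0.
(~e) alone gives e = 0.
But (e) is also a unit clause — contradiction.
Either choice for a ends in contradiction.
Either choice for d ends in contradiction.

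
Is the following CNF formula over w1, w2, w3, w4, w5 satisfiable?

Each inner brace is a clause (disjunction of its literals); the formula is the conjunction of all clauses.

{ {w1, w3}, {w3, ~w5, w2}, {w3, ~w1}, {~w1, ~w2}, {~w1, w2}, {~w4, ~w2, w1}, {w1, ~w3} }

Branch on w1: set w1 = 1.
Unit clause (w3) forces w3 = 1.
Unit clause (~w2) forces w2 = 0.
But (w2) is also a unit clause — contradiction.
So w1 must be the other value — set w1 = 0.
Unit clause (w3) forces w3 = 1.
But (~w3) is also a unit clause — contradiction.
Both values of w1 lead to a conflict.
No assignment satisfies every clause.

No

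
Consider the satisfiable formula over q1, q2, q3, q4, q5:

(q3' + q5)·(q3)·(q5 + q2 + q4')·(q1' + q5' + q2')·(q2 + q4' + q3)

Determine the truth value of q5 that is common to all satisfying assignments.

True

Suppose q5 = 0.
(q3') alone gives q3 = 0.
Now (q3) is unsatisfied and unit — conflict.
So every satisfying assignment has q5 = True.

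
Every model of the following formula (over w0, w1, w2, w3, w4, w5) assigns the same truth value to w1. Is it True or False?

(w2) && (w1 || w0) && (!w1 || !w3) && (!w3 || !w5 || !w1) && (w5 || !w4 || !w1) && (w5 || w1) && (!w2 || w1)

True

Suppose w1 = false.
From the singleton clause (w2), w2 = true.
That conflicts with the unit clause (!w2).
So every satisfying assignment has w1 = True.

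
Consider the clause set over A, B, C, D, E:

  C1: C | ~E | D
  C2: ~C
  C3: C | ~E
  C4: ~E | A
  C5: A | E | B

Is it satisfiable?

Satisfiable

(~C) alone gives C = 0.
(~E) alone gives E = 0.
Try A = 0.
(B) alone gives B = 1.
All clauses hold; D can take either value.
A satisfying assignment: A ↦ 0,  B ↦ 1,  C ↦ 0,  D ↦ 1,  E ↦ 0.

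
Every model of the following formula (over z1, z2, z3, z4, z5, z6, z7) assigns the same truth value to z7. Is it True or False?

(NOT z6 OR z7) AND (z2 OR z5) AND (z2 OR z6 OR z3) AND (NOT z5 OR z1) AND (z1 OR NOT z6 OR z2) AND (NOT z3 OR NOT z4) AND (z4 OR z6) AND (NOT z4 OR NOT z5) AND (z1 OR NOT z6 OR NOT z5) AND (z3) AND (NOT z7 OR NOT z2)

Suppose z7 = false.
Unit clause (NOT z6) forces z6 = false.
Unit clause (z4) forces z4 = true.
Unit clause (NOT z3) forces z3 = false.
That conflicts with the unit clause (z3).
So every satisfying assignment has z7 = True.

True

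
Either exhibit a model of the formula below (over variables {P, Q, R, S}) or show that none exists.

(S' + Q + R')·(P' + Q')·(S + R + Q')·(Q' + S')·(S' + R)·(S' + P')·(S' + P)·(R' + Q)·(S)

UNSATISFIABLE

(S) alone gives S = 1.
(Q') alone gives Q = 0.
(R') alone gives R = 0.
Now (R) is unsatisfied and unit — conflict.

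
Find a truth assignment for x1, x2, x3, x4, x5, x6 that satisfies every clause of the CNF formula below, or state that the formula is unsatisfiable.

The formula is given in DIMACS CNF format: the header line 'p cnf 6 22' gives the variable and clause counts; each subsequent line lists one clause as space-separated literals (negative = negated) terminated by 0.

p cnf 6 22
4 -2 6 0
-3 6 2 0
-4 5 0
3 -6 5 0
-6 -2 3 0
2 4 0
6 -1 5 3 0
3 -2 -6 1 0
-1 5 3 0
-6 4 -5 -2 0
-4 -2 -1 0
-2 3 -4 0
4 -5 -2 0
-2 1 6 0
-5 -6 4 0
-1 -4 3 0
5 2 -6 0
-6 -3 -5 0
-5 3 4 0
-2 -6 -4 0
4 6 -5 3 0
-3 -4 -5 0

x1=True; x2=True; x3=True; x4=False; x5=False; x6=True

Try x4 = False.
From the singleton clause (x2), x2 = True.
From the singleton clause (x6), x6 = True.
From the singleton clause (x3), x3 = True.
From the singleton clause (¬x5), x5 = False.
Every clause is now satisfied; x1 is unconstrained.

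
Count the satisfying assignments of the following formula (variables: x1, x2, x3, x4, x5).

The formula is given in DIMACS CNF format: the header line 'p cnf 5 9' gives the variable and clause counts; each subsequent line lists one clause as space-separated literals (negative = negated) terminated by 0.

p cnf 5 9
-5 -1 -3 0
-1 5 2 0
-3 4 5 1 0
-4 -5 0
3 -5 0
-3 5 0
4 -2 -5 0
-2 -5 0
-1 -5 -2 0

7

There are 2^5 = 32 truth assignments over (x1, x2, x3, x4, x5).
Split on x1. With x1 = True, the clauses containing x1 are satisfied and ¬x1 drops from the rest; 2 of the 2^4 = 16 assignments to the other variables satisfy what remains.
With x1 = False, by the same count on the reduced clause set, 5 assignments work.
(One model: x1=F, x2=F, x3=F, x4=F, x5=F.)
Total: 2 + 5 = 7.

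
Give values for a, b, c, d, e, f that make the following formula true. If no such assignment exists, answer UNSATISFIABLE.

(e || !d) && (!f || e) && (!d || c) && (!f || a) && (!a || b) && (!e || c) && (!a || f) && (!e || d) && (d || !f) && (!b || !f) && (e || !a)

Suppose e = true.
Unit clause (c) forces c = true.
Unit clause (d) forces d = true.
Suppose f = false.
Unit clause (!a) forces a = false.
No clause remains; b is free.

a ↦ false,  b ↦ true,  c ↦ true,  d ↦ true,  e ↦ true,  f ↦ false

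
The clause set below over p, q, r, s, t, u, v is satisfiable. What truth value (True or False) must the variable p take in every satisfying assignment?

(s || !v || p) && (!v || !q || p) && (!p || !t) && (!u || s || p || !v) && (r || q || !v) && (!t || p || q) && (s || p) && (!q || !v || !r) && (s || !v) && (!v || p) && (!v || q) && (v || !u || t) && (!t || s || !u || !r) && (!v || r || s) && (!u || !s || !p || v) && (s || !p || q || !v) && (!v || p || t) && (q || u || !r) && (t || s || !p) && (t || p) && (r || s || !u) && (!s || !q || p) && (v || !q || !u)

True

Suppose p = false.
Unit clause (s) forces s = true.
Unit clause (!v) forces v = false.
Unit clause (t) forces t = true.
Unit clause (q) forces q = true.
Now (!q) is unsatisfied and unit — conflict.
So every satisfying assignment has p = True.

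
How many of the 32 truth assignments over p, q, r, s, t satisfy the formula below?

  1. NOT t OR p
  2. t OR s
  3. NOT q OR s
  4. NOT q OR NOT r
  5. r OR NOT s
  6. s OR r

4

There are 2^5 = 32 truth assignments over (p, q, r, s, t).
Split on r. With r = true, the clauses containing r are satisfied and NOT r drops from the rest; 4 of the 2^4 = 16 assignments to the other variables satisfy what remains.
With r = false, by the same count on the reduced clause set, 0 assignments work.
Total: 4 + 0 = 4.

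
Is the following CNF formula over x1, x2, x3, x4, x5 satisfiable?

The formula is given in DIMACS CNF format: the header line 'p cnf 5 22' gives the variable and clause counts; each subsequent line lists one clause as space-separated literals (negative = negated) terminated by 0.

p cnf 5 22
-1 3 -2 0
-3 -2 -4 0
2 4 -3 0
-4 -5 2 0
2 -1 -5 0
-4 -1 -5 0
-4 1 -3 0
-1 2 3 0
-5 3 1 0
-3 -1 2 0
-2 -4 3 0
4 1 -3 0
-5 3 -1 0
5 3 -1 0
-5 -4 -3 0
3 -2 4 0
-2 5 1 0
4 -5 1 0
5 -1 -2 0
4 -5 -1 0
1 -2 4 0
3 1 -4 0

Yes

Branch on x1: set x1 = False.
Branch on x4: set x4 = False.
From the singleton clause (¬x3), x3 = False.
From the singleton clause (¬x5), x5 = False.
From the singleton clause (¬x2), x2 = False.
Every clause now holds.
A satisfying assignment: x1=False,  x2=False,  x3=False,  x4=False,  x5=False.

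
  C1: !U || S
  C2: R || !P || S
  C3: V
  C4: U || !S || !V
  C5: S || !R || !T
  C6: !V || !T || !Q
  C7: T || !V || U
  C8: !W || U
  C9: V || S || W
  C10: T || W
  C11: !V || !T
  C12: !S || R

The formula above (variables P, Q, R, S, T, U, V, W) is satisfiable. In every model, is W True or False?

Suppose W = false.
Unit clause (V) forces V = true.
Unit clause (T) forces T = true.
That conflicts with the unit clause (!T).
So every satisfying assignment has W = True.

True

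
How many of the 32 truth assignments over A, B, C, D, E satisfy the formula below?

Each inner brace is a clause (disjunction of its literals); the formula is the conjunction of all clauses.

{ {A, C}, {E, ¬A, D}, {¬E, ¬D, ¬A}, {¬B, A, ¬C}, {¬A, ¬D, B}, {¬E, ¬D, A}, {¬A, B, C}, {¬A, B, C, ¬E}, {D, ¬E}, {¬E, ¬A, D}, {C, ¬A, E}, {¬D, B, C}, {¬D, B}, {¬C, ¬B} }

There are 2^5 = 32 truth assignments over (A, B, C, D, E).
Split on D. With D = True, the clauses containing D are satisfied and ¬D drops from the rest; 0 of the 2^4 = 16 assignments to the other variables satisfy what remains.
With D = False, by the same count on the reduced clause set, 1 assignment works.
(One model: A=F, B=F, C=T, D=F, E=F.)
Total: 0 + 1 = 1.

1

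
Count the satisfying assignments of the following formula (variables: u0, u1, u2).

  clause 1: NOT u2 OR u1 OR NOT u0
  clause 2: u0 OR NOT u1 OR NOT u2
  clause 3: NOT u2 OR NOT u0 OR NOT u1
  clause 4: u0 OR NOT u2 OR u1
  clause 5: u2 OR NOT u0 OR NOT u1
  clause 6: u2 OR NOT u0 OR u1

There are 2^3 = 8 truth assignments over (u0, u1, u2).
Check each against the 6 clauses (columns in the order u0, u1, u2):
  F F F  ✓ satisfies all
  F F T  ✗ fails (u0 OR NOT u2 OR u1)
  F T F  ✓ satisfies all
  F T T  ✗ fails (u0 OR NOT u1 OR NOT u2)
  T F F  ✗ fails (u2 OR NOT u0 OR u1)
  T F T  ✗ fails (NOT u2 OR u1 OR NOT u0)
  T T F  ✗ fails (u2 OR NOT u0 OR NOT u1)
  T T T  ✗ fails (NOT u2 OR NOT u0 OR NOT u1)
2 of the 8 rows are models.

2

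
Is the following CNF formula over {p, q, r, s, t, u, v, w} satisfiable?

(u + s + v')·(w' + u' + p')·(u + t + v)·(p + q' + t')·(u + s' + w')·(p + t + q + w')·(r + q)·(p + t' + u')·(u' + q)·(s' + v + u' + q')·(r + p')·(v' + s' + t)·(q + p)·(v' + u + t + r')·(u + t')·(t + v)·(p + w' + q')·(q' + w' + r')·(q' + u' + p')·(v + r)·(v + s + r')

Branch on r: set r = 1.
Branch on u: set u = 1.
(q) alone gives q = 1.
(w') alone gives w = 0.
(p') alone gives p = 0.
(t') alone gives t = 0.
(v) alone gives v = 1.
(s') alone gives s = 0.
All clauses are satisfied.
A satisfying assignment: p=0,  q=1,  r=1,  s=0,  t=0,  u=1,  v=1,  w=0.

Yes, satisfiable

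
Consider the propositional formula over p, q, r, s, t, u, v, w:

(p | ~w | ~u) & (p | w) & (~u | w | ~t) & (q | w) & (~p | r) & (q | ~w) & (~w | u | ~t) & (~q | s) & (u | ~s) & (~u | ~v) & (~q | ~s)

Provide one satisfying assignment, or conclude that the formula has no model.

Case p = 1:
Unit clause (r) forces r = 1.
Case q = 1:
Unit clause (s) forces s = 1.
But (~s) is also a unit clause — contradiction.
That branch fails; take q = 0 instead.
Unit clause (w) forces w = 1.
But (~w) is also a unit clause — contradiction.
Neither q = 1 nor q = 0 works.
That branch fails; take p = 0 instead.
Unit clause (w) forces w = 1.
Unit clause (~u) forces u = 0.
Unit clause (q) forces q = 1.
Unit clause (~t) forces t = 0.
Unit clause (s) forces s = 1.
But (~s) is also a unit clause — contradiction.
Neither p = 1 nor p = 0 works.

UNSATISFIABLE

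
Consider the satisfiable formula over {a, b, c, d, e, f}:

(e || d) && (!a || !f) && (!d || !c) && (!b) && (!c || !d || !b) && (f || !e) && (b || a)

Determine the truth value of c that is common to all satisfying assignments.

Suppose c = true.
From the singleton clause (!d), d = false.
From the singleton clause (e), e = true.
From the singleton clause (!b), b = false.
From the singleton clause (f), f = true.
From the singleton clause (!a), a = false.
But (a) is also a unit clause — contradiction.
So every satisfying assignment has c = False.

False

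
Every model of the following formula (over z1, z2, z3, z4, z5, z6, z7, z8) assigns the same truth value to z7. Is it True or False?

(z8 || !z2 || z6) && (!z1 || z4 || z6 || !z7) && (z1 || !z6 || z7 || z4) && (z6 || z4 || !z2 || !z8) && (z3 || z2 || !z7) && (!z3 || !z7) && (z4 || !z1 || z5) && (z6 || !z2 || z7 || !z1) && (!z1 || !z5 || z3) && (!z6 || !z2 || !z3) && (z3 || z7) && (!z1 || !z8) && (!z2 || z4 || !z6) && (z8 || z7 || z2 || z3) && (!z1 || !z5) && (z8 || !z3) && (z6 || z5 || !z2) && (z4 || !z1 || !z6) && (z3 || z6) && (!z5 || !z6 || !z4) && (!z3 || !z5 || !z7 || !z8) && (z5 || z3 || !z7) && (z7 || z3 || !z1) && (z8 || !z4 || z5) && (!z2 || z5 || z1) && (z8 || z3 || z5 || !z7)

False

Suppose z7 = true.
Unit clause (!z3) forces z3 = false.
Unit clause (z2) forces z2 = true.
Unit clause (z6) forces z6 = true.
Unit clause (z4) forces z4 = true.
Unit clause (!z5) forces z5 = false.
That conflicts with the unit clause (z5).
So every satisfying assignment has z7 = False.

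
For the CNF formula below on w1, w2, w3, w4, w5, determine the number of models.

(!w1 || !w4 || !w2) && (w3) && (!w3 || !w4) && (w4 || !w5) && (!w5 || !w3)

There are 2^5 = 32 truth assignments over (w1, w2, w3, w4, w5).
Split on w3. With w3 = true, the clauses containing w3 are satisfied and !w3 drops from the rest; 4 of the 2^4 = 16 assignments to the other variables satisfy what remains.
With w3 = false, by the same count on the reduced clause set, 0 assignments work.
Total: 4 + 0 = 4.

4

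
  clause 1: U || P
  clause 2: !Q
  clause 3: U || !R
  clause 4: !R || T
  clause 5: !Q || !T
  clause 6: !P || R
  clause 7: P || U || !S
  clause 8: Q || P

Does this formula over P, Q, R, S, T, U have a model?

(!Q) alone gives Q = false.
(P) alone gives P = true.
(R) alone gives R = true.
(U) alone gives U = true.
(T) alone gives T = true.
Every clause is now satisfied; S is unconstrained.
A satisfying assignment: P: true; Q: false; R: true; S: true; T: true; U: true.

Yes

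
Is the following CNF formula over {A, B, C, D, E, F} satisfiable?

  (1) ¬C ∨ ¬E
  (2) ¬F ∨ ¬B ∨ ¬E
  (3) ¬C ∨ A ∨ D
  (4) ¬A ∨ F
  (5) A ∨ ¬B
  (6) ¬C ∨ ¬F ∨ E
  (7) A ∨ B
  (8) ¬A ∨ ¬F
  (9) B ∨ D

No

Try C = False.
Try A = False.
(¬B) alone gives B = False.
That conflicts with the unit clause (B).
So A must be the other value — set A = True.
(F) alone gives F = True.
That conflicts with the unit clause (¬F).
Both values of A lead to a conflict.
So C must be the other value — set C = True.
(¬E) alone gives E = False.
(¬F) alone gives F = False.
(¬A) alone gives A = False.
(D) alone gives D = True.
(¬B) alone gives B = False.
That conflicts with the unit clause (B).
Both values of C lead to a conflict.
No assignment satisfies every clause.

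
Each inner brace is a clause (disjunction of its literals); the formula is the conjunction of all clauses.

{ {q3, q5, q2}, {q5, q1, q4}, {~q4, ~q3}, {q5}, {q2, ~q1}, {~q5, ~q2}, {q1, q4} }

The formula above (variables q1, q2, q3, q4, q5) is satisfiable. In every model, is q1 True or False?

False

Suppose q1 = 1.
The clause (q5) is unit, so q5 = 1.
The clause (q2) is unit, so q2 = 1.
That conflicts with the unit clause (~q2).
So every satisfying assignment has q1 = False.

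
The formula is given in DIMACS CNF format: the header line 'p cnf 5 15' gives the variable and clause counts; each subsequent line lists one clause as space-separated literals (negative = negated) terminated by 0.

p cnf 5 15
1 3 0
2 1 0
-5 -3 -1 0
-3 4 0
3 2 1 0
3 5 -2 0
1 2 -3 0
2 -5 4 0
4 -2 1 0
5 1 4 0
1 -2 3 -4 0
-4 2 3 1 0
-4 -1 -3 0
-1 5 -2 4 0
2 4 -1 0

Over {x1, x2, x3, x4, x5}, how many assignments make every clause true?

There are 2^5 = 32 truth assignments over (x1, x2, x3, x4, x5).
Split on x4. With x4 = True, the clauses containing x4 are satisfied and ¬x4 drops from the rest; 5 of the 2^4 = 16 assignments to the other variables satisfy what remains.
With x4 = False, by the same count on the reduced clause set, 1 assignment works.
(One model: x1=F, x2=T, x3=T, x4=T, x5=F.)
Total: 5 + 1 = 6.

6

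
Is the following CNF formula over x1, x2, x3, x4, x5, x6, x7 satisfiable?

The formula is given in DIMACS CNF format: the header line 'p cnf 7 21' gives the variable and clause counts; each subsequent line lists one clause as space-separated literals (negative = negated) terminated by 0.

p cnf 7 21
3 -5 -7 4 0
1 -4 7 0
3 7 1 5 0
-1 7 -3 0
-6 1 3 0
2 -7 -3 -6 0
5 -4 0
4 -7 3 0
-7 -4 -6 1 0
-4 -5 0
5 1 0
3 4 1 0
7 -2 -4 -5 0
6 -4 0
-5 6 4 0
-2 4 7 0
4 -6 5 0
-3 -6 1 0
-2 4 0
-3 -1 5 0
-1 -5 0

Case x5 = False:
From the singleton clause (¬x4), x4 = False.
From the singleton clause (x1), x1 = True.
From the singleton clause (¬x6), x6 = False.
From the singleton clause (¬x2), x2 = False.
From the singleton clause (¬x3), x3 = False.
From the singleton clause (¬x7), x7 = False.
All clauses are satisfied.
A satisfying assignment: x1: True; x2: False; x3: False; x4: False; x5: False; x6: False; x7: False.

Yes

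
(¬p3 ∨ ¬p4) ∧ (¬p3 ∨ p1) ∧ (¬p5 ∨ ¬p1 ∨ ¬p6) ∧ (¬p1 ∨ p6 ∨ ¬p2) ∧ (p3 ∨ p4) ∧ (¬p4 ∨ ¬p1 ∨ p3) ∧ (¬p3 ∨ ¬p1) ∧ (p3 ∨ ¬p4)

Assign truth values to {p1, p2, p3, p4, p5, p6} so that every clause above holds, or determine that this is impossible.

Branch on p3: set p3 = False.
The clause (p4) is unit, so p4 = True.
That conflicts with the unit clause (¬p4).
Backtrack on p3: now try p3 = True.
The clause (¬p4) is unit, so p4 = False.
The clause (p1) is unit, so p1 = True.
That conflicts with the unit clause (¬p1).
Neither p3 = True nor p3 = False works.

UNSATISFIABLE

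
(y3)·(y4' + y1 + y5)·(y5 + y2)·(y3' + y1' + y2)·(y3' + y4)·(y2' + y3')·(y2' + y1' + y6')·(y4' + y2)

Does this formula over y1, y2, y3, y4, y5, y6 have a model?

No

Unit clause (y3) forces y3 = 1.
Unit clause (y4) forces y4 = 1.
Unit clause (y2') forces y2 = 0.
Now (y2) is unsatisfied and unit — conflict.
No assignment satisfies every clause.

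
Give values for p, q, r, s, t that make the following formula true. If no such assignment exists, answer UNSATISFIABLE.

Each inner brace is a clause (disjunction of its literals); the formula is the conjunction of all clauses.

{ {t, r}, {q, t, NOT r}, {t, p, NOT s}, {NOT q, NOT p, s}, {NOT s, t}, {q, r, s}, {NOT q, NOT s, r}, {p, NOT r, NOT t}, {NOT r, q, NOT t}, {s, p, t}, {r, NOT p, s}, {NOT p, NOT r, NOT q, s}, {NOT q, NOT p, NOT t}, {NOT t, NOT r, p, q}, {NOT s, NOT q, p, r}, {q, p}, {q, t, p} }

p: false,  q: true,  r: false,  s: false,  t: true

Branch on t: set t = true.
Branch on p: set p = false.
(NOT r) alone gives r = false.
(q) alone gives q = true.
(NOT s) alone gives s = false.
This assignment satisfies each clause.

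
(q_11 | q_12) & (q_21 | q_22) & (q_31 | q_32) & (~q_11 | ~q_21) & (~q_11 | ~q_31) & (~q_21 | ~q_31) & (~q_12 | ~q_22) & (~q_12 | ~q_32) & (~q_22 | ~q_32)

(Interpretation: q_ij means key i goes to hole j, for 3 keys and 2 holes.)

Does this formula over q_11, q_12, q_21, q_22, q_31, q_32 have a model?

Unsatisfiable

Try q_11 = 1.
The clause (~q_21) is unit, so q_21 = 0.
The clause (q_22) is unit, so q_22 = 1.
The clause (~q_31) is unit, so q_31 = 0.
The clause (q_32) is unit, so q_32 = 1.
Now (~q_32) is unsatisfied and unit — conflict.
Backtrack on q_11: now try q_11 = 0.
The clause (q_12) is unit, so q_12 = 1.
The clause (~q_22) is unit, so q_22 = 0.
The clause (q_21) is unit, so q_21 = 1.
The clause (~q_31) is unit, so q_31 = 0.
The clause (q_32) is unit, so q_32 = 1.
Now (~q_32) is unsatisfied and unit — conflict.
Either choice for q_11 ends in contradiction.
No assignment satisfies every clause.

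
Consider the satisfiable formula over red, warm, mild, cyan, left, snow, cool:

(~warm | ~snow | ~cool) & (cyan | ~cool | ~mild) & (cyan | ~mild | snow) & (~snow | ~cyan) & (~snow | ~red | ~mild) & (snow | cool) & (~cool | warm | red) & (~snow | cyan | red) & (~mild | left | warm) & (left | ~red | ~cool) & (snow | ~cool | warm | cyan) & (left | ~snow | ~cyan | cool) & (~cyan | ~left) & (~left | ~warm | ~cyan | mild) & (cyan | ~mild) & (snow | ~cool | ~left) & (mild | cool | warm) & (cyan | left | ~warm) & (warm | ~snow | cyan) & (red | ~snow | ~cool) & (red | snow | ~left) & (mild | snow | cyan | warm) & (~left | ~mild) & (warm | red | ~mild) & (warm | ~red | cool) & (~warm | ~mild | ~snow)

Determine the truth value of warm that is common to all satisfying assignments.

Suppose warm = 0.
Branch on snow: set snow = 0.
(cool) alone gives cool = 1.
(red) alone gives red = 1.
(left) alone gives left = 1.
That conflicts with the unit clause (~left).
Undo snow and try snow = 1.
(~cyan) alone gives cyan = 0.
That conflicts with the unit clause (cyan).
Neither snow = 1 nor snow = 0 works.
So every satisfying assignment has warm = True.

True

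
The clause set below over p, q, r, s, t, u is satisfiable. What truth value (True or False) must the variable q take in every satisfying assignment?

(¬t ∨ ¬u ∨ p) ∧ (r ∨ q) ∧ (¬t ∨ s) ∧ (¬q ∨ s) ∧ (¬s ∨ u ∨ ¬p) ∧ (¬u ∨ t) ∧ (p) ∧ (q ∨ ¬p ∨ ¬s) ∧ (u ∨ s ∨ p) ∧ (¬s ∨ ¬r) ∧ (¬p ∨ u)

True

Suppose q = False.
(r) alone gives r = True.
(p) alone gives p = True.
(¬s) alone gives s = False.
(¬t) alone gives t = False.
(¬u) alone gives u = False.
That conflicts with the unit clause (u).
So every satisfying assignment has q = True.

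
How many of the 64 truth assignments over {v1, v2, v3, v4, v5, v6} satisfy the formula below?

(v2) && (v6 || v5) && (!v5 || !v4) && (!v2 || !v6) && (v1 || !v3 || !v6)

There are 2^6 = 64 truth assignments over (v1, v2, v3, v4, v5, v6).
Split on v4. With v4 = true, the clauses containing v4 are satisfied and !v4 drops from the rest; 0 of the 2^5 = 32 assignments to the other variables satisfy what remains.
With v4 = false, by the same count on the reduced clause set, 4 assignments work.
(One model: v1=F, v2=T, v3=F, v4=F, v5=T, v6=F.)
Total: 0 + 4 = 4.

4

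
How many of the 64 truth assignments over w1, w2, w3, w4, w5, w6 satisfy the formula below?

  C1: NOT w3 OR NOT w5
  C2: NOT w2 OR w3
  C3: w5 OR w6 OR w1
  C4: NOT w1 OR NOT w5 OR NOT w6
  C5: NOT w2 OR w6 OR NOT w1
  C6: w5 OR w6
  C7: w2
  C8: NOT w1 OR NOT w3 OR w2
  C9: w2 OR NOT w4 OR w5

There are 2^6 = 64 truth assignments over (w1, w2, w3, w4, w5, w6).
Split on w3. With w3 = true, the clauses containing w3 are satisfied and NOT w3 drops from the rest; 4 of the 2^5 = 32 assignments to the other variables satisfy what remains.
With w3 = false, by the same count on the reduced clause set, 0 assignments work.
(One model: w1=F, w2=T, w3=T, w4=F, w5=F, w6=T.)
Total: 4 + 0 = 4.

4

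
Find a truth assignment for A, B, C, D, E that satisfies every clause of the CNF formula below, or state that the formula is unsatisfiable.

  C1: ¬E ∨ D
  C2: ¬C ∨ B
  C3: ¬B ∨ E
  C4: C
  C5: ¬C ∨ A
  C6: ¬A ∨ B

(C) alone gives C = True.
(B) alone gives B = True.
(E) alone gives E = True.
(D) alone gives D = True.
(A) alone gives A = True.
This assignment satisfies each clause.

A ↦ True,  B ↦ True,  C ↦ True,  D ↦ True,  E ↦ True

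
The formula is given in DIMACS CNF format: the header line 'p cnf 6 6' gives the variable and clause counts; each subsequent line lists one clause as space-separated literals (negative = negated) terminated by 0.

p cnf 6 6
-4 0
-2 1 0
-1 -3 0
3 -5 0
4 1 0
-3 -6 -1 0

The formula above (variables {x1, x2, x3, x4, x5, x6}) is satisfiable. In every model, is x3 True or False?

False

Suppose x3 = True.
From the singleton clause (¬x4), x4 = False.
From the singleton clause (¬x1), x1 = False.
But (x1) is also a unit clause — contradiction.
So every satisfying assignment has x3 = False.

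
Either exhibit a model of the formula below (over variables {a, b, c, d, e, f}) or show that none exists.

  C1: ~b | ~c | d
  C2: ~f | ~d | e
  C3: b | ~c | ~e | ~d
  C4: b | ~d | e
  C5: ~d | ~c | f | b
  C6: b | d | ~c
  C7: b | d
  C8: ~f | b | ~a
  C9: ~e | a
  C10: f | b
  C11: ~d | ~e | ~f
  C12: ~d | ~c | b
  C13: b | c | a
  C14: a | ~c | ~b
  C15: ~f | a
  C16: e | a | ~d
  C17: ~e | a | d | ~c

a=1,  b=1,  c=0,  d=0,  e=0,  f=1

Branch on b: set b = 1.
Branch on c: set c = 0.
Branch on e: set e = 0.
Branch on f: set f = 1.
(~d) alone gives d = 0.
(a) alone gives a = 1.
This assignment satisfies each clause.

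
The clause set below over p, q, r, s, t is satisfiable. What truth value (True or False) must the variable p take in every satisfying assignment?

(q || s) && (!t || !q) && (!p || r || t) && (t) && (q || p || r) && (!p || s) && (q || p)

Suppose p = false.
Unit clause (t) forces t = true.
Unit clause (!q) forces q = false.
But (q) is also a unit clause — contradiction.
So every satisfying assignment has p = True.

True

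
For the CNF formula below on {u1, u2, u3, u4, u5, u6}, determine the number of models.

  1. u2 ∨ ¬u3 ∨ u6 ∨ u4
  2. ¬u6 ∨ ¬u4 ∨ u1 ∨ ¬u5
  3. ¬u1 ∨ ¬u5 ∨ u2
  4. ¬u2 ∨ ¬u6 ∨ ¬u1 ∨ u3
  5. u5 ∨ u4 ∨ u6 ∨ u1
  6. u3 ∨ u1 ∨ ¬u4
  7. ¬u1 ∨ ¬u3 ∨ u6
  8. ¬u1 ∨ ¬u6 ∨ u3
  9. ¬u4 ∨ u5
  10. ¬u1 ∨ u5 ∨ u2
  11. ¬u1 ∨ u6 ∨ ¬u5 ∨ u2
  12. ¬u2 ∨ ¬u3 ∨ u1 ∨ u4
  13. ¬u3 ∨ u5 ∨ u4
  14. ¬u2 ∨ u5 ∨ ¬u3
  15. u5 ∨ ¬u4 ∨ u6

There are 2^6 = 64 truth assignments over (u1, u2, u3, u4, u5, u6).
Split on u1. With u1 = True, the clauses containing u1 are satisfied and ¬u1 drops from the rest; 5 of the 2^5 = 32 assignments to the other variables satisfy what remains.
With u1 = False, by the same count on the reduced clause set, 9 assignments work.
Total: 5 + 9 = 14.

14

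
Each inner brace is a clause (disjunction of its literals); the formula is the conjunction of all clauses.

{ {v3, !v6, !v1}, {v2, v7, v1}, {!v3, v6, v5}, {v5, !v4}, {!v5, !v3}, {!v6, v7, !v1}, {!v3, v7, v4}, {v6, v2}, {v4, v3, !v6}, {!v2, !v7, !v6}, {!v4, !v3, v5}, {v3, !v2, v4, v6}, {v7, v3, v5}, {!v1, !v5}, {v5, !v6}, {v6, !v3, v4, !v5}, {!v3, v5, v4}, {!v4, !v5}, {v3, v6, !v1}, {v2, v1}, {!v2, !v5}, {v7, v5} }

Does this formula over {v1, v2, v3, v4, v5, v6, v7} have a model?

Suppose v5 = true.
The clause (!v3) is unit, so v3 = false.
The clause (!v1) is unit, so v1 = false.
The clause (!v4) is unit, so v4 = false.
The clause (!v6) is unit, so v6 = false.
The clause (v2) is unit, so v2 = true.
Now (!v2) is unsatisfied and unit — conflict.
Backtrack on v5: now try v5 = false.
The clause (!v4) is unit, so v4 = false.
The clause (!v6) is unit, so v6 = false.
The clause (!v3) is unit, so v3 = false.
The clause (v2) is unit, so v2 = true.
Now (!v2) is unsatisfied and unit — conflict.
Neither v5 = true nor v5 = false works.
No assignment satisfies every clause.

No, unsatisfiable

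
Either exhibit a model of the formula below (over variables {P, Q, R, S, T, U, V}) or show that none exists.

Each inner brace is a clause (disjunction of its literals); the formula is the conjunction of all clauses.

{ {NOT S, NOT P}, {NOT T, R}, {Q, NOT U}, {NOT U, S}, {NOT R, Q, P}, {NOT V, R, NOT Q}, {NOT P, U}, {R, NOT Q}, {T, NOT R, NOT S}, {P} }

(P) alone gives P = true.
(NOT S) alone gives S = false.
(NOT U) alone gives U = false.
Now (U) is unsatisfied and unit — conflict.

UNSATISFIABLE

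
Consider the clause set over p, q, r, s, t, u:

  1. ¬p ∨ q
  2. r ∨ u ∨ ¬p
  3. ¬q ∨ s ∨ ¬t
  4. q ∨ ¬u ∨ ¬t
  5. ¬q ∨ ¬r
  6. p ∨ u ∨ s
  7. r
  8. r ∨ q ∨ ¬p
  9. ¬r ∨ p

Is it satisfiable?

Unsatisfiable

The clause (r) is unit, so r = True.
The clause (¬q) is unit, so q = False.
The clause (¬p) is unit, so p = False.
That conflicts with the unit clause (p).
No assignment satisfies every clause.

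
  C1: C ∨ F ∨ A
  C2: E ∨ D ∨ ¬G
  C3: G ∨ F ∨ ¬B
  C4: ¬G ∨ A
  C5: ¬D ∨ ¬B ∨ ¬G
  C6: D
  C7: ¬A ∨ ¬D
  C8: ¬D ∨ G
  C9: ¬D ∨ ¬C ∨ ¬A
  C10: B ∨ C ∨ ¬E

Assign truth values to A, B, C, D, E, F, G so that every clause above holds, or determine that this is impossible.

UNSATISFIABLE

Unit clause (D) forces D = True.
Unit clause (¬A) forces A = False.
Unit clause (¬G) forces G = False.
But (G) is also a unit clause — contradiction.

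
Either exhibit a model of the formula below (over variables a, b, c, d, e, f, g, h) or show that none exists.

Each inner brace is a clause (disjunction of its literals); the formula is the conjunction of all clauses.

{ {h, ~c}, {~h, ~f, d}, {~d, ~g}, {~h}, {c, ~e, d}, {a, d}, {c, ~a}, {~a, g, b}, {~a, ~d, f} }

a ↦ 0,  b ↦ 0,  c ↦ 0,  d ↦ 1,  e ↦ 1,  f ↦ 0,  g ↦ 0,  h ↦ 0

Unit clause (~h) forces h = 0.
Unit clause (~c) forces c = 0.
Unit clause (~a) forces a = 0.
Unit clause (d) forces d = 1.
Unit clause (~g) forces g = 0.
No clause remains; b, e, f are free.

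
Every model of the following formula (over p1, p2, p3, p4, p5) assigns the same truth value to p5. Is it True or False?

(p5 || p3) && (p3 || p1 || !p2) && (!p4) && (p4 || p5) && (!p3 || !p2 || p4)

Suppose p5 = false.
The clause (p3) is unit, so p3 = true.
The clause (!p4) is unit, so p4 = false.
That conflicts with the unit clause (p4).
So every satisfying assignment has p5 = True.

True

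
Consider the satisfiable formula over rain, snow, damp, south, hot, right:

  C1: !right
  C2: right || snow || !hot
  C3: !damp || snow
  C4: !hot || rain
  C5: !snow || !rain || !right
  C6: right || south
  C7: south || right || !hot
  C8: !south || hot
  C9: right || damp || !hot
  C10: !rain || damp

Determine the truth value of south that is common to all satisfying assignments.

True

Suppose south = false.
The clause (!right) is unit, so right = false.
But (right) is also a unit clause — contradiction.
So every satisfying assignment has south = True.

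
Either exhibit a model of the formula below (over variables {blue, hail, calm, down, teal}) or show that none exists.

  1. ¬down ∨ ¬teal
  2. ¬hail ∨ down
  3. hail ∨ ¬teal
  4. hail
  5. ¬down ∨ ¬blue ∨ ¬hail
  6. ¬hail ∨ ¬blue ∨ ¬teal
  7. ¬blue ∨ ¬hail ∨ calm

From the singleton clause (hail), hail = True.
From the singleton clause (down), down = True.
From the singleton clause (¬teal), teal = False.
From the singleton clause (¬blue), blue = False.
No clause remains; calm is free.

blue ↦ False, hail ↦ True, calm ↦ True, down ↦ True, teal ↦ False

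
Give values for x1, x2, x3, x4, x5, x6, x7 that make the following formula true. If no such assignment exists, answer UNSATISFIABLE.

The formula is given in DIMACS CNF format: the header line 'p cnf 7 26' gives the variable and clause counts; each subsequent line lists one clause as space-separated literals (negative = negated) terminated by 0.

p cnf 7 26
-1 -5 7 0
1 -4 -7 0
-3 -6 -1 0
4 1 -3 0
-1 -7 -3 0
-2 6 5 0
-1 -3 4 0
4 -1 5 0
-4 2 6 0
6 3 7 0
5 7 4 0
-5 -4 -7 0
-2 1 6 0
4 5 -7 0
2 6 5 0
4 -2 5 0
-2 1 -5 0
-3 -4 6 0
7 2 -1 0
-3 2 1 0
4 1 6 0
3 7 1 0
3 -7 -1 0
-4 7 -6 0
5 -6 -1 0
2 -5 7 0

Branch on x1: set x1 = False.
Branch on x4: set x4 = False.
From the singleton clause (¬x3), x3 = False.
From the singleton clause (x6), x6 = True.
From the singleton clause (x7), x7 = True.
From the singleton clause (x5), x5 = True.
From the singleton clause (¬x2), x2 = False.
All clauses are satisfied.

x1 ↦ False; x2 ↦ False; x3 ↦ False; x4 ↦ False; x5 ↦ True; x6 ↦ True; x7 ↦ True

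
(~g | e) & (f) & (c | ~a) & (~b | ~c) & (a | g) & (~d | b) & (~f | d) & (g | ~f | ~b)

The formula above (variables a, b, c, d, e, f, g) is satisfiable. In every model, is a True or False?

Suppose a = 1.
The clause (f) is unit, so f = 1.
The clause (c) is unit, so c = 1.
The clause (~b) is unit, so b = 0.
The clause (~d) is unit, so d = 0.
That conflicts with the unit clause (d).
So every satisfying assignment has a = False.

False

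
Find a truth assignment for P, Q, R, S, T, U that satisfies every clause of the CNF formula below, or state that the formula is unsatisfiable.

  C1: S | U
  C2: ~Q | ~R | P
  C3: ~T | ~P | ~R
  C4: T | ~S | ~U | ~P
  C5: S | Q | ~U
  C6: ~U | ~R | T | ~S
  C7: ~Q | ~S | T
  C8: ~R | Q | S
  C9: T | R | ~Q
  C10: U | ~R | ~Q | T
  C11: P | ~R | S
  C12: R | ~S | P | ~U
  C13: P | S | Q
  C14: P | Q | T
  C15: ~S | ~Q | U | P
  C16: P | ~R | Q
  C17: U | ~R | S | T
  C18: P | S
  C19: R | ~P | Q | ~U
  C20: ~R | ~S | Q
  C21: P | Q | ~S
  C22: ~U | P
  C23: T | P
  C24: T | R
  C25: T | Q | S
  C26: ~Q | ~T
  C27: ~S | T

P=1, Q=1, R=1, S=0, T=0, U=1

Case S = 0:
Unit clause (U) forces U = 1.
Unit clause (Q) forces Q = 1.
Unit clause (P) forces P = 1.
Unit clause (~T) forces T = 0.
Unit clause (R) forces R = 1.
Every clause now holds.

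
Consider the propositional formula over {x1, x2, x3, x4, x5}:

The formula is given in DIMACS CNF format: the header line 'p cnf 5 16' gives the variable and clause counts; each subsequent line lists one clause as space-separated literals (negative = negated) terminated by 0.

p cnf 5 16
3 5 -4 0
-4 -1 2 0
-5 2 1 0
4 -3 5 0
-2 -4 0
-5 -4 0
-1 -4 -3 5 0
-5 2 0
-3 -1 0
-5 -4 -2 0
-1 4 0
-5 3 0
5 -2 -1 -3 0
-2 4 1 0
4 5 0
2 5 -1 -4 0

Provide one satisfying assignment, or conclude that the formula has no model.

Suppose x2 = False.
The clause (¬x5) is unit, so x5 = False.
The clause (x4) is unit, so x4 = True.
The clause (x3) is unit, so x3 = True.
The clause (¬x1) is unit, so x1 = False.
All clauses are satisfied.

x1: False, x2: False, x3: True, x4: True, x5: False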